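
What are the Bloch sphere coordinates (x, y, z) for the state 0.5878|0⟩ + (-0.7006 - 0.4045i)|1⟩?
(-0.8236, -0.4755, -0.309)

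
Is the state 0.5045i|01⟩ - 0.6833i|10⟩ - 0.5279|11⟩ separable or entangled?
Entangled

Writing the state as a|00⟩ + b|01⟩ + c|10⟩ + d|11⟩, it is a product state iff ad − bc = 0.
Here (a, b, c, d) = (0, 0.5045i, -0.6833i, -0.5279): ad − bc = (0)(-0.5279) − (0.5045i)(-0.6833i) = -0.3447 ≠ 0, so the state is entangled.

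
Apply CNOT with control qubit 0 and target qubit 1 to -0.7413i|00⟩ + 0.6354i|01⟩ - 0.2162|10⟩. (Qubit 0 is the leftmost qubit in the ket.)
-0.7413i|00⟩ + 0.6354i|01⟩ - 0.2162|11⟩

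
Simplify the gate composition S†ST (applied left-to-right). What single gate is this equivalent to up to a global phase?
T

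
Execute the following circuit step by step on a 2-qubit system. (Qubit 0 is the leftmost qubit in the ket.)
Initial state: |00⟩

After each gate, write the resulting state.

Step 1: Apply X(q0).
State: |10⟩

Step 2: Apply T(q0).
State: (1/√2 + (1/√2)i)|10⟩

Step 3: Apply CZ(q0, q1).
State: (1/√2 + (1/√2)i)|10⟩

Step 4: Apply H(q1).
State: (1/2 + (1/2)i)|10⟩ + (1/2 + (1/2)i)|11⟩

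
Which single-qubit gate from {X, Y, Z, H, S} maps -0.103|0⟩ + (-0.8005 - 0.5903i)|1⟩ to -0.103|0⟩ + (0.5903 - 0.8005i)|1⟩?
S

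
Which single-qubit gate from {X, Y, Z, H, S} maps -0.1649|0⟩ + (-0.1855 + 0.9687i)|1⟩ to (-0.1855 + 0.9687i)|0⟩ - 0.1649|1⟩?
X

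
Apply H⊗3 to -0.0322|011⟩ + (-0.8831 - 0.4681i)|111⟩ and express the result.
(-0.3236 - 0.1655i)|000⟩ + (0.3236 + 0.1655i)|001⟩ + (0.3236 + 0.1655i)|010⟩ + (-0.3236 - 0.1655i)|011⟩ + (0.3008 + 0.1655i)|100⟩ + (-0.3008 - 0.1655i)|101⟩ + (-0.3008 - 0.1655i)|110⟩ + (0.3008 + 0.1655i)|111⟩

H⊗3 gives amp(|y⟩) = (1/2√2) Σ_x (−1)^(x·y) amp(|x⟩), where x·y is the number of positions in which both x and y have a 1.
|000⟩: (-0.0322 + (-0.8831 - 0.4681i))/(2√2) = (-0.3236 - 0.1655i)
|001⟩: (0.0322 - (-0.8831 - 0.4681i))/(2√2) = (0.3236 + 0.1655i)
|010⟩: (0.0322 - (-0.8831 - 0.4681i))/(2√2) = (0.3236 + 0.1655i)
|011⟩: (-0.0322 + (-0.8831 - 0.4681i))/(2√2) = (-0.3236 - 0.1655i)
|100⟩: (-0.0322 - (-0.8831 - 0.4681i))/(2√2) = (0.3008 + 0.1655i)
|101⟩: (0.0322 + (-0.8831 - 0.4681i))/(2√2) = (-0.3008 - 0.1655i)
|110⟩: (0.0322 + (-0.8831 - 0.4681i))/(2√2) = (-0.3008 - 0.1655i)
|111⟩: (-0.0322 - (-0.8831 - 0.4681i))/(2√2) = (0.3008 + 0.1655i)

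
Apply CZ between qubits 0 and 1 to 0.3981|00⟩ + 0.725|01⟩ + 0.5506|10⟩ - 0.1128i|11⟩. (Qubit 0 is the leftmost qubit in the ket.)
0.3981|00⟩ + 0.725|01⟩ + 0.5506|10⟩ + 0.1128i|11⟩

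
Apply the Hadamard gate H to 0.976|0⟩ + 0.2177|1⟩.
0.8441|0⟩ + 0.5362|1⟩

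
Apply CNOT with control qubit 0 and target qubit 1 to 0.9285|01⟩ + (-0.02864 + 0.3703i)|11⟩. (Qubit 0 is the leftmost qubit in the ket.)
0.9285|01⟩ + (-0.02864 + 0.3703i)|10⟩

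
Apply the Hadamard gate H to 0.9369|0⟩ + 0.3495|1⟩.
0.9096|0⟩ + 0.4154|1⟩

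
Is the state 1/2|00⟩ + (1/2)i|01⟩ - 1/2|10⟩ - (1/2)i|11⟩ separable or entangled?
Separable

Writing the state as a|00⟩ + b|01⟩ + c|10⟩ + d|11⟩, it is a product state iff ad − bc = 0.
Here (a, b, c, d) = (1/2, (1/2)i, -1/2, -(1/2)i): ad − bc = (1/2)(-(1/2)i) − ((1/2)i)(-1/2) = 0, so the state is separable.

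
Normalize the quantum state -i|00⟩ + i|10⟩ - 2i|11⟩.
-(1/√6)i|00⟩ + (1/√6)i|10⟩ - 0.8165i|11⟩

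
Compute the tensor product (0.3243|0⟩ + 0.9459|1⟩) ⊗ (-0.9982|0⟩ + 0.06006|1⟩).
-0.3237|00⟩ + 0.01948|01⟩ - 0.9442|10⟩ + 0.05681|11⟩

amp(|b₁b₂…⟩) = product of the factor amplitudes for bits b₁, b₂, …; only kets whose every factor amplitude is nonzero survive.
|00⟩: (0.3243)(-0.9982) = -0.3237
|01⟩: (0.3243)(0.06006) = 0.01948
|10⟩: (0.9459)(-0.9982) = -0.9442
|11⟩: (0.9459)(0.06006) = 0.05681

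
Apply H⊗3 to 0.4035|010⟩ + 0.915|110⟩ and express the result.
0.4662|000⟩ + 0.4662|001⟩ - 0.4662|010⟩ - 0.4662|011⟩ - 0.1808|100⟩ - 0.1808|101⟩ + 0.1808|110⟩ + 0.1808|111⟩

H⊗3 gives amp(|y⟩) = (1/2√2) Σ_x (−1)^(x·y) amp(|x⟩), where x·y is the number of positions in which both x and y have a 1.
|000⟩: (0.4035 + 0.915)/(2√2) = 0.4662
|001⟩: (0.4035 + 0.915)/(2√2) = 0.4662
|010⟩: (-0.4035 - 0.915)/(2√2) = -0.4662
|011⟩: (-0.4035 - 0.915)/(2√2) = -0.4662
|100⟩: (0.4035 - 0.915)/(2√2) = -0.1808
|101⟩: (0.4035 - 0.915)/(2√2) = -0.1808
|110⟩: (-0.4035 + 0.915)/(2√2) = 0.1808
|111⟩: (-0.4035 + 0.915)/(2√2) = 0.1808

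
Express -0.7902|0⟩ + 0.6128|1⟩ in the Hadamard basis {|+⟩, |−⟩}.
-0.1254|+⟩ - 0.9921|−⟩

With |ψ⟩ = α|0⟩ + β|1⟩, the Hadamard-basis coefficients are ⟨+|ψ⟩ = (α + β)/√2 and ⟨−|ψ⟩ = (α − β)/√2.
Here α = -0.7902, β = 0.6128: (α + β)/√2 = -0.1254, (α − β)/√2 = -0.9921.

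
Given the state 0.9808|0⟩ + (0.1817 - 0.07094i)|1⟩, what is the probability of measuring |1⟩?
0.03805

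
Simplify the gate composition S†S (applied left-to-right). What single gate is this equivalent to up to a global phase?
I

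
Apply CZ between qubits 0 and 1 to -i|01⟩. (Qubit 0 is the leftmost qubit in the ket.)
-i|01⟩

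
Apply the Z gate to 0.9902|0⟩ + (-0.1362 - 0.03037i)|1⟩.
0.9902|0⟩ + (0.1362 + 0.03037i)|1⟩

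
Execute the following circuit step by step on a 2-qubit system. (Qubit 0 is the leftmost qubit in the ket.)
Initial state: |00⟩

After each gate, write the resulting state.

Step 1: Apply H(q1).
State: 1/√2|00⟩ + 1/√2|01⟩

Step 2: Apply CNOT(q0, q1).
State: 1/√2|00⟩ + 1/√2|01⟩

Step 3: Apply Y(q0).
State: (1/√2)i|10⟩ + (1/√2)i|11⟩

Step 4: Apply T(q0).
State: (-1/2 + (1/2)i)|10⟩ + (-1/2 + (1/2)i)|11⟩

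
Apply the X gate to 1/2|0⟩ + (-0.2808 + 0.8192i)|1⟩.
(-0.2808 + 0.8192i)|0⟩ + 1/2|1⟩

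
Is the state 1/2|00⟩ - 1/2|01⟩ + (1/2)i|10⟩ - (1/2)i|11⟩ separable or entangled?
Separable

Writing the state as a|00⟩ + b|01⟩ + c|10⟩ + d|11⟩, it is a product state iff ad − bc = 0.
Here (a, b, c, d) = (1/2, -1/2, (1/2)i, -(1/2)i): ad − bc = (1/2)(-(1/2)i) − (-1/2)((1/2)i) = 0, so the state is separable.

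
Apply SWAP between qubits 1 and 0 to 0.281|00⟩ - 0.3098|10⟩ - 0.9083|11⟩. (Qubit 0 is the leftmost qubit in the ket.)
0.281|00⟩ - 0.3098|01⟩ - 0.9083|11⟩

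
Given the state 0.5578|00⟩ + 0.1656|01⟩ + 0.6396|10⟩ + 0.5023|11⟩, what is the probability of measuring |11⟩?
0.2523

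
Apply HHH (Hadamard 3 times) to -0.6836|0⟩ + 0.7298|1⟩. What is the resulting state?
0.03267|0⟩ - 0.9994|1⟩

H² = I, so H^3 = H: a single Hadamard. With (a, b) = (-0.6836, 0.7298), H gives ((a + b)/√2, (a − b)/√2) = (0.03267, -0.9994).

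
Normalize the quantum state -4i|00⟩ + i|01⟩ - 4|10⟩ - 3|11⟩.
-0.6172i|00⟩ + 0.1543i|01⟩ - 0.6172|10⟩ - 0.4629|11⟩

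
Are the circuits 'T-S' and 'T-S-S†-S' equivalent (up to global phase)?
Yes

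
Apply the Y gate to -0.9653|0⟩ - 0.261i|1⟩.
-0.261|0⟩ - 0.9653i|1⟩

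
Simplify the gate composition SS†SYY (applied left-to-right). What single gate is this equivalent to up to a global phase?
S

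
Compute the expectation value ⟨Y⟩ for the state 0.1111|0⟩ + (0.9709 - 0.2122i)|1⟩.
-0.04715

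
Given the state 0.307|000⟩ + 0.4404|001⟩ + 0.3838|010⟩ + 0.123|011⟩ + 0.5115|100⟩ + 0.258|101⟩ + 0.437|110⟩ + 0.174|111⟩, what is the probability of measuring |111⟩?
0.03028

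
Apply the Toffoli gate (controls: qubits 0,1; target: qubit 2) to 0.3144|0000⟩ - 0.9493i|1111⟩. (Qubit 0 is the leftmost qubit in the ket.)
0.3144|0000⟩ - 0.9493i|1101⟩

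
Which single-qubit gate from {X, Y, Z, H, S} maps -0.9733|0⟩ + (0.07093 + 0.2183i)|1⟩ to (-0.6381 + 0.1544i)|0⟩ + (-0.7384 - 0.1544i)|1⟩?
H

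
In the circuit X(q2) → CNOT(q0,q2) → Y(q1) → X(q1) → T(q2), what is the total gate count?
5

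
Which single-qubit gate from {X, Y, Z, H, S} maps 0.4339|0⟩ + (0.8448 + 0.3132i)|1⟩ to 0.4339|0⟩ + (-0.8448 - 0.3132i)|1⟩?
Z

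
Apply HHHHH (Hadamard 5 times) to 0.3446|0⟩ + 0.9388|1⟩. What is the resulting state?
0.9075|0⟩ - 0.4202|1⟩

H² = I, so H^5 = H: a single Hadamard. With (a, b) = (0.3446, 0.9388), H gives ((a + b)/√2, (a − b)/√2) = (0.9075, -0.4202).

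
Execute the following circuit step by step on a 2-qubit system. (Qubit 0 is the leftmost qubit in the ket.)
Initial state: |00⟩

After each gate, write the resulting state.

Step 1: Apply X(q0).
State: |10⟩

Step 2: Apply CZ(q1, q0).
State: |10⟩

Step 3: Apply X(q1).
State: |11⟩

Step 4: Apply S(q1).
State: i|11⟩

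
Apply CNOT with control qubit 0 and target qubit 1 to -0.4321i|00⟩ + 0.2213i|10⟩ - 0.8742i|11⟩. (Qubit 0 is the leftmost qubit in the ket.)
-0.4321i|00⟩ - 0.8742i|10⟩ + 0.2213i|11⟩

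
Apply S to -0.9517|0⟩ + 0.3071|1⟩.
-0.9517|0⟩ + 0.3071i|1⟩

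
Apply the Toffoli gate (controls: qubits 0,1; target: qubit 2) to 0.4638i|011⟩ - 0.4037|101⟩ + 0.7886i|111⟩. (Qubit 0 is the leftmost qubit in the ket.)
0.4638i|011⟩ - 0.4037|101⟩ + 0.7886i|110⟩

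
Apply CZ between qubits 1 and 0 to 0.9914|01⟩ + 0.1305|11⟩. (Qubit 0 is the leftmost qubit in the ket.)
0.9914|01⟩ - 0.1305|11⟩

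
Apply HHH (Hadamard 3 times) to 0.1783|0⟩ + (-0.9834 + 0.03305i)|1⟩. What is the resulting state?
(-0.5693 + 0.02337i)|0⟩ + (0.8214 - 0.02337i)|1⟩

H² = I, so H^3 = H: a single Hadamard. With (a, b) = (0.1783, (-0.9834 + 0.03305i)), H gives ((a + b)/√2, (a − b)/√2) = ((-0.5693 + 0.02337i), (0.8214 - 0.02337i)).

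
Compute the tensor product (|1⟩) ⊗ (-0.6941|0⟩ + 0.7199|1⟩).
-0.6941|10⟩ + 0.7199|11⟩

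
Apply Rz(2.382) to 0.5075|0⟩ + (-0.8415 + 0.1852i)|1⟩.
(0.1881 - 0.4713i)|0⟩ + (-0.484 - 0.7129i)|1⟩

Rz(2.382) = [[e^(−iθ/2), 0], [0, e^(iθ/2)]] with e^(±iθ/2) = cos(θ/2) ± i·sin(θ/2); θ = 2.382, cos(θ/2) ≈ 0.370731, sin(θ/2) ≈ 0.92874.
With a = amp(|0⟩) = 0.5075 and b = amp(|1⟩) = (-0.8415 + 0.1852i):
new amp(|0⟩) = (0.370731 - 0.92874i)·a = (0.1881 - 0.4713i)
new amp(|1⟩) = (0.370731 + 0.92874i)·b = (-0.484 - 0.7129i)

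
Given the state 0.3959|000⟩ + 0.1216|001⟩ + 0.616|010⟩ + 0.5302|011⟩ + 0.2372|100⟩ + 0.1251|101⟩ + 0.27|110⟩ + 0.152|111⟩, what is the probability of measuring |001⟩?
0.01479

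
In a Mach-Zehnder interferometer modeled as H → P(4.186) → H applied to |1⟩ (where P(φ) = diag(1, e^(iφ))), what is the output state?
(0.7512 + 0.4323i)|0⟩ + (0.2488 - 0.4323i)|1⟩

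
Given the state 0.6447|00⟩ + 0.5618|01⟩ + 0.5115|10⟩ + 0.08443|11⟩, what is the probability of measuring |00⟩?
0.4156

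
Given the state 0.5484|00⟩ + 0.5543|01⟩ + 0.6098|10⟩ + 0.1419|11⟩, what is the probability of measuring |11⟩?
0.02014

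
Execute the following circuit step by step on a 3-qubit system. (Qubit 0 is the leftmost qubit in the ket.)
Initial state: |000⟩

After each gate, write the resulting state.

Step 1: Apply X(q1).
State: |010⟩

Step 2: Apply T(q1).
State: (1/√2 + (1/√2)i)|010⟩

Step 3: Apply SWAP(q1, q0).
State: (1/√2 + (1/√2)i)|100⟩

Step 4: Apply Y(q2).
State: (-1/√2 + (1/√2)i)|101⟩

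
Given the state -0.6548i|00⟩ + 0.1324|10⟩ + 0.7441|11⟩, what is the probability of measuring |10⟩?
0.01753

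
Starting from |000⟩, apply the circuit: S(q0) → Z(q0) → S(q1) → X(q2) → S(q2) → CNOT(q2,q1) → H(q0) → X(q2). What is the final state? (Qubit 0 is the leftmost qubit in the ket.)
(1/√2)i|010⟩ + (1/√2)i|110⟩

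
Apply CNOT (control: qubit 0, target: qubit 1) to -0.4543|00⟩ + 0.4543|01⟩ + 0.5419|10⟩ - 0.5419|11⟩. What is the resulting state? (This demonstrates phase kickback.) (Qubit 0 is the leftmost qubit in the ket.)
-0.4543|00⟩ + 0.4543|01⟩ - 0.5419|10⟩ + 0.5419|11⟩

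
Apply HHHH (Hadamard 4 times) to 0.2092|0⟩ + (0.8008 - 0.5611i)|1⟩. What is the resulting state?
0.2092|0⟩ + (0.8008 - 0.5611i)|1⟩

H² = I, so an even number of Hadamards cancels: H^4 = I and the state is unchanged.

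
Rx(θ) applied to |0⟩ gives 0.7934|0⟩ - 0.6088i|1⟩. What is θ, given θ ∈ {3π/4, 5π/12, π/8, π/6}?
5π/12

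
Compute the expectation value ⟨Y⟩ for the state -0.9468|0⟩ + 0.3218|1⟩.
0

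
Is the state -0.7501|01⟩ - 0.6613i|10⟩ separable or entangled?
Entangled

Writing the state as a|00⟩ + b|01⟩ + c|10⟩ + d|11⟩, it is a product state iff ad − bc = 0.
Here (a, b, c, d) = (0, -0.7501, -0.6613i, 0): ad − bc = (0)(0) − (-0.7501)(-0.6613i) = -0.496i ≠ 0, so the state is entangled.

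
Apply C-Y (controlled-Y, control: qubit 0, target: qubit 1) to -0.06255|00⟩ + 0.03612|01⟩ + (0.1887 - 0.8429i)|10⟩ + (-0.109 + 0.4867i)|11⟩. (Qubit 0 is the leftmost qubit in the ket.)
-0.06255|00⟩ + 0.03612|01⟩ + (0.4867 + 0.109i)|10⟩ + (0.8429 + 0.1887i)|11⟩

C-Y leaves the control-|0⟩ kets |00⟩, |01⟩ unchanged and applies Y to qubit 1 on the control-|1⟩ pair (|10⟩, |11⟩).
Y = [[0, -i], [i, 0]].
With a = amp(|10⟩) = (0.1887 - 0.8429i) and b = amp(|11⟩) = (-0.109 + 0.4867i):
new amp(|10⟩) = (-i)·b = (0.4867 + 0.109i)
new amp(|11⟩) = (i)·a = (0.8429 + 0.1887i)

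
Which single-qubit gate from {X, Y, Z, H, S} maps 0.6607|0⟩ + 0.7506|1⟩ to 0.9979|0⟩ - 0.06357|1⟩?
H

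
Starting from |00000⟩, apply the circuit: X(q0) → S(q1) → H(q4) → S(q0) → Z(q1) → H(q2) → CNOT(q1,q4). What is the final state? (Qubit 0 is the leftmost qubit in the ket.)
(1/2)i|10000⟩ + (1/2)i|10001⟩ + (1/2)i|10100⟩ + (1/2)i|10101⟩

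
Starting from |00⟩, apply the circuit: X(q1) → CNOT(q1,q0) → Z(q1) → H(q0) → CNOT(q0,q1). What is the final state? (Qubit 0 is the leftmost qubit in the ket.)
-1/√2|01⟩ + 1/√2|10⟩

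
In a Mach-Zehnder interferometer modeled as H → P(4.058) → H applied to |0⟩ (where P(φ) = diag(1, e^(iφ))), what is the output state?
(0.1957 - 0.3967i)|0⟩ + (0.8043 + 0.3967i)|1⟩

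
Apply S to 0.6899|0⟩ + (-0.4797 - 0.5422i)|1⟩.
0.6899|0⟩ + (0.5422 - 0.4797i)|1⟩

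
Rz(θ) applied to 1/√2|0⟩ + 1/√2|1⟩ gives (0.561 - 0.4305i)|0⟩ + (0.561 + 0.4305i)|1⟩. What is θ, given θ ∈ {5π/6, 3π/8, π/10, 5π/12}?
5π/12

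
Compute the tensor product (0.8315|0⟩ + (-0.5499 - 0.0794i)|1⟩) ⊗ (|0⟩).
0.8315|00⟩ + (-0.5499 - 0.0794i)|10⟩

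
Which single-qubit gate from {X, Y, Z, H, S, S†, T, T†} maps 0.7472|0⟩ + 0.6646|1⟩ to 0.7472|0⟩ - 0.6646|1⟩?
Z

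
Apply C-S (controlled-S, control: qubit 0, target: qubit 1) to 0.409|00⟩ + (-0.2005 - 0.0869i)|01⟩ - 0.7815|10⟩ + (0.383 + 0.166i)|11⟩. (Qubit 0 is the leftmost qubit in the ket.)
0.409|00⟩ + (-0.2005 - 0.0869i)|01⟩ - 0.7815|10⟩ + (-0.166 + 0.383i)|11⟩

C-S leaves the control-|0⟩ kets |00⟩, |01⟩ unchanged and applies S to qubit 1 on the control-|1⟩ pair (|10⟩, |11⟩).
S = [[1, 0], [0, i]].
With a = amp(|10⟩) = -0.7815 and b = amp(|11⟩) = (0.383 + 0.166i):
new amp(|10⟩) = (1)·a = -0.7815
new amp(|11⟩) = (i)·b = (-0.166 + 0.383i)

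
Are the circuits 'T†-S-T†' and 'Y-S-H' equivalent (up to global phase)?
No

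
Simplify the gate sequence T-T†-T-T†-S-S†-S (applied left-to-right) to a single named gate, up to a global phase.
S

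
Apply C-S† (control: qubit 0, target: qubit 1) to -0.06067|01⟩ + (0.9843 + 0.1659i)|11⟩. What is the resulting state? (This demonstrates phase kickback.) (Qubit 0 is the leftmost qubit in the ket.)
-0.06067|01⟩ + (0.1659 - 0.9843i)|11⟩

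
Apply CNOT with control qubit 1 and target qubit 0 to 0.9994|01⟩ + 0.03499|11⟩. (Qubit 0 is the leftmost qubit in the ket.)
0.03499|01⟩ + 0.9994|11⟩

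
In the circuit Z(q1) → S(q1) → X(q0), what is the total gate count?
3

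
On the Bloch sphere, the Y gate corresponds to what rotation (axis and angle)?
Rotation by π around the y-axis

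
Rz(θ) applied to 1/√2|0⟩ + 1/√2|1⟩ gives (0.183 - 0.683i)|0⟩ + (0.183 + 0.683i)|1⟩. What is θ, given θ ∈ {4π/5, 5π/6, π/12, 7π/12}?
5π/6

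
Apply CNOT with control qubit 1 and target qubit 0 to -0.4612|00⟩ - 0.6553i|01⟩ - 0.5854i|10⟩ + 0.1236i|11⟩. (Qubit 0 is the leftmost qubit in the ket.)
-0.4612|00⟩ + 0.1236i|01⟩ - 0.5854i|10⟩ - 0.6553i|11⟩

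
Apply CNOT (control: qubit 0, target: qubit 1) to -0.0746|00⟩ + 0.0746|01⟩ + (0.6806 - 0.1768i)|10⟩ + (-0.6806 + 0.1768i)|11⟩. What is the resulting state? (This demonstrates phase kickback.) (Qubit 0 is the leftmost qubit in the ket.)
-0.0746|00⟩ + 0.0746|01⟩ + (-0.6806 + 0.1768i)|10⟩ + (0.6806 - 0.1768i)|11⟩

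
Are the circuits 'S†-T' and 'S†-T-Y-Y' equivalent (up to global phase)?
Yes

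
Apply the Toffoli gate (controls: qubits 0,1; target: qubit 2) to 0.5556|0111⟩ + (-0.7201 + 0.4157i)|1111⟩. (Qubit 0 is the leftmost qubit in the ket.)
0.5556|0111⟩ + (-0.7201 + 0.4157i)|1101⟩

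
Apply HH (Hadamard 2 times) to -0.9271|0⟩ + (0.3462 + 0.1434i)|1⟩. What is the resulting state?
-0.9271|0⟩ + (0.3462 + 0.1434i)|1⟩

H² = I, so an even number of Hadamards cancels: H^2 = I and the state is unchanged.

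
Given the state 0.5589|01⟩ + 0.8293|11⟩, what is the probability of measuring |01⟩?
0.3124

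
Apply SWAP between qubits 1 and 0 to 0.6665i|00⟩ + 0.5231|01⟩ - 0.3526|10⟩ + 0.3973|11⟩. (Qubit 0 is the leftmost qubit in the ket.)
0.6665i|00⟩ - 0.3526|01⟩ + 0.5231|10⟩ + 0.3973|11⟩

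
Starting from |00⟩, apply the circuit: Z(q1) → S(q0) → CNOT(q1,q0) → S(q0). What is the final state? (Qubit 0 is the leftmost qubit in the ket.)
|00⟩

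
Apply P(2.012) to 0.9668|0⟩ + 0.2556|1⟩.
0.9668|0⟩ + (-0.1091 + 0.2311i)|1⟩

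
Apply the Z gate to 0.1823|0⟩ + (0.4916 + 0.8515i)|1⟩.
0.1823|0⟩ + (-0.4916 - 0.8515i)|1⟩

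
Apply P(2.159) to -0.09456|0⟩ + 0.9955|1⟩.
-0.09456|0⟩ + (-0.5524 + 0.8282i)|1⟩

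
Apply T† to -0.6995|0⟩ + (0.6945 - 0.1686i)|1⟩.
-0.6995|0⟩ + (0.3719 - 0.6103i)|1⟩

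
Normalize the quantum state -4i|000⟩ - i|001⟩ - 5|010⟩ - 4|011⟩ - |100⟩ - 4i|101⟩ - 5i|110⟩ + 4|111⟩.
-0.3714i|000⟩ - 0.09285i|001⟩ - 0.4642|010⟩ - 0.3714|011⟩ - 0.09285|100⟩ - 0.3714i|101⟩ - 0.4642i|110⟩ + 0.3714|111⟩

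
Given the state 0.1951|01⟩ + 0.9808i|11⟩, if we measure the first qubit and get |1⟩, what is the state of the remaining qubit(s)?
i|1⟩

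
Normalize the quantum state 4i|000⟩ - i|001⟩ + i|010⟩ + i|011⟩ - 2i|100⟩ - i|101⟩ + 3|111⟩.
0.6963i|000⟩ - 0.1741i|001⟩ + 0.1741i|010⟩ + 0.1741i|011⟩ - 0.3482i|100⟩ - 0.1741i|101⟩ + 0.5222|111⟩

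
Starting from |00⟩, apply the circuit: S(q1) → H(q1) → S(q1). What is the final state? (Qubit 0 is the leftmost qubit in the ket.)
1/√2|00⟩ + (1/√2)i|01⟩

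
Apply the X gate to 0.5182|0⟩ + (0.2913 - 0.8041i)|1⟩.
(0.2913 - 0.8041i)|0⟩ + 0.5182|1⟩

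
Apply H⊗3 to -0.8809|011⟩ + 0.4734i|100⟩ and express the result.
(-0.3114 + 0.1674i)|000⟩ + (0.3114 + 0.1674i)|001⟩ + (0.3114 + 0.1674i)|010⟩ + (-0.3114 + 0.1674i)|011⟩ + (-0.3114 - 0.1674i)|100⟩ + (0.3114 - 0.1674i)|101⟩ + (0.3114 - 0.1674i)|110⟩ + (-0.3114 - 0.1674i)|111⟩

H⊗3 gives amp(|y⟩) = (1/2√2) Σ_x (−1)^(x·y) amp(|x⟩), where x·y is the number of positions in which both x and y have a 1.
|000⟩: (-0.8809 + 0.4734i)/(2√2) = (-0.3114 + 0.1674i)
|001⟩: (0.8809 + 0.4734i)/(2√2) = (0.3114 + 0.1674i)
|010⟩: (0.8809 + 0.4734i)/(2√2) = (0.3114 + 0.1674i)
|011⟩: (-0.8809 + 0.4734i)/(2√2) = (-0.3114 + 0.1674i)
|100⟩: (-0.8809 - 0.4734i)/(2√2) = (-0.3114 - 0.1674i)
|101⟩: (0.8809 - 0.4734i)/(2√2) = (0.3114 - 0.1674i)
|110⟩: (0.8809 - 0.4734i)/(2√2) = (0.3114 - 0.1674i)
|111⟩: (-0.8809 - 0.4734i)/(2√2) = (-0.3114 - 0.1674i)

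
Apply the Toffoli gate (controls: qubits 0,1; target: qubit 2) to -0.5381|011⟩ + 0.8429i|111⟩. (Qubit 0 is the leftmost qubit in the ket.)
-0.5381|011⟩ + 0.8429i|110⟩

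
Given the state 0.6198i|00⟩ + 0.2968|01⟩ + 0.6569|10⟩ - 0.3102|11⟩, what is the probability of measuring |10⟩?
0.4315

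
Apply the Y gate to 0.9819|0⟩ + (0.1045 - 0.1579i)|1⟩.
(-0.1579 - 0.1045i)|0⟩ + 0.9819i|1⟩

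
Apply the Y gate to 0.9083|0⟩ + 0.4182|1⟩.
-0.4182i|0⟩ + 0.9083i|1⟩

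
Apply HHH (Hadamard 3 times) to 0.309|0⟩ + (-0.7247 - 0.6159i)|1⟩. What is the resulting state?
(-0.2939 - 0.4355i)|0⟩ + (0.7309 + 0.4355i)|1⟩

H² = I, so H^3 = H: a single Hadamard. With (a, b) = (0.309, (-0.7247 - 0.6159i)), H gives ((a + b)/√2, (a − b)/√2) = ((-0.2939 - 0.4355i), (0.7309 + 0.4355i)).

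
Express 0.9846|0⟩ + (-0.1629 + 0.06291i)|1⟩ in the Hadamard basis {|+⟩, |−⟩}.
(0.581 + 0.04448i)|+⟩ + (0.8114 - 0.04448i)|−⟩

With |ψ⟩ = α|0⟩ + β|1⟩, the Hadamard-basis coefficients are ⟨+|ψ⟩ = (α + β)/√2 and ⟨−|ψ⟩ = (α − β)/√2.
Here α = 0.9846, β = (-0.1629 + 0.06291i): (α + β)/√2 = (0.581 + 0.04448i), (α − β)/√2 = (0.8114 - 0.04448i).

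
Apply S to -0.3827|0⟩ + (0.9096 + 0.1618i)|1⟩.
-0.3827|0⟩ + (-0.1618 + 0.9096i)|1⟩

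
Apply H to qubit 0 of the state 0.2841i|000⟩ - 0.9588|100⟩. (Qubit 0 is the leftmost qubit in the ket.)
(-0.678 + 0.2009i)|000⟩ + (0.678 + 0.2009i)|100⟩

H on qubit 0 mixes each pair of kets that differ only in qubit 0: amplitudes (a, b) of (|…0…⟩, |…1…⟩) become ((a + b)/√2, (a − b)/√2). Kets absent from the input have amplitude 0.
(|000⟩, |100⟩): (a, b) = (0.2841i, -0.9588) → ((-0.678 + 0.2009i), (0.678 + 0.2009i))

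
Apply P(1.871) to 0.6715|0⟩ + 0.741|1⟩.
0.6715|0⟩ + (-0.2191 + 0.7079i)|1⟩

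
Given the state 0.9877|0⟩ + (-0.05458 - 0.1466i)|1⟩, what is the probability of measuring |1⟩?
0.02447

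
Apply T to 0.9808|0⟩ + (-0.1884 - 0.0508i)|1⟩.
0.9808|0⟩ + (-0.0973 - 0.1691i)|1⟩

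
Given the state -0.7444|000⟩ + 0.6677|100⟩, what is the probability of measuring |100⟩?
0.4458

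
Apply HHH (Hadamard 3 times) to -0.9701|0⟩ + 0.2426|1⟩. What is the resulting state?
-0.5144|0⟩ - 0.8575|1⟩

H² = I, so H^3 = H: a single Hadamard. With (a, b) = (-0.9701, 0.2426), H gives ((a + b)/√2, (a − b)/√2) = (-0.5144, -0.8575).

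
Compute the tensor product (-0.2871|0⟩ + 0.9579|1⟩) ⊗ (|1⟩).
-0.2871|01⟩ + 0.9579|11⟩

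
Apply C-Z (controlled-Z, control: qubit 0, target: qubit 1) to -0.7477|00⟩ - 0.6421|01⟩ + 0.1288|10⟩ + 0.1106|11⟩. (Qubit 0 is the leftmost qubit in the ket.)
-0.7477|00⟩ - 0.6421|01⟩ + 0.1288|10⟩ - 0.1106|11⟩

C-Z leaves the control-|0⟩ kets |00⟩, |01⟩ unchanged and applies Z to qubit 1 on the control-|1⟩ pair (|10⟩, |11⟩).
Z = [[1, 0], [0, -1]].
With a = amp(|10⟩) = 0.1288 and b = amp(|11⟩) = 0.1106:
new amp(|10⟩) = (1)·a = 0.1288
new amp(|11⟩) = (-1)·b = -0.1106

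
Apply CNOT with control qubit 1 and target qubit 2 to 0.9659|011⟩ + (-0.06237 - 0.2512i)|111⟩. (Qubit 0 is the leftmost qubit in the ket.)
0.9659|010⟩ + (-0.06237 - 0.2512i)|110⟩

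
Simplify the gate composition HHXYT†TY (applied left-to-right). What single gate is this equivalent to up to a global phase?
X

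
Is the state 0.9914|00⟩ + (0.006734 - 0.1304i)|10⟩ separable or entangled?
Separable

Writing the state as a|00⟩ + b|01⟩ + c|10⟩ + d|11⟩, it is a product state iff ad − bc = 0.
Here (a, b, c, d) = (0.9914, 0, (0.006734 - 0.1304i), 0): ad − bc = (0.9914)(0) − (0)(0.006734 - 0.1304i) = 0, so the state is separable.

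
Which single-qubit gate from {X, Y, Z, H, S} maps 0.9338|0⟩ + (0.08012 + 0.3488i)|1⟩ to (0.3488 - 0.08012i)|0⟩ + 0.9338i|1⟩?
Y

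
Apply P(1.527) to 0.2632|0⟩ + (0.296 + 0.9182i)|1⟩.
0.2632|0⟩ + (-0.9044 + 0.3359i)|1⟩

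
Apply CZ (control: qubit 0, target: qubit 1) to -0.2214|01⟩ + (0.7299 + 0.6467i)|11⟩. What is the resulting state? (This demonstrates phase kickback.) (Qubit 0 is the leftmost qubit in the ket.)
-0.2214|01⟩ + (-0.7299 - 0.6467i)|11⟩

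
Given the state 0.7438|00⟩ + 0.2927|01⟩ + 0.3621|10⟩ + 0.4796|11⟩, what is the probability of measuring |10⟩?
0.1311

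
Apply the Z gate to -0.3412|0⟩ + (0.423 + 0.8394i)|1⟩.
-0.3412|0⟩ + (-0.423 - 0.8394i)|1⟩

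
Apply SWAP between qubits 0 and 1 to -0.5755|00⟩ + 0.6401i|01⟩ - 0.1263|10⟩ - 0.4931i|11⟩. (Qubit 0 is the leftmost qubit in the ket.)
-0.5755|00⟩ - 0.1263|01⟩ + 0.6401i|10⟩ - 0.4931i|11⟩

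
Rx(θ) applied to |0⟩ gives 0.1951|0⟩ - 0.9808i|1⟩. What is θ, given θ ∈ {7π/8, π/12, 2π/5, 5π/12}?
7π/8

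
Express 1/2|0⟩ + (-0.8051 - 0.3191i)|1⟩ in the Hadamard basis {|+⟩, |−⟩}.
(-0.2157 - 0.2256i)|+⟩ + (0.9228 + 0.2256i)|−⟩

With |ψ⟩ = α|0⟩ + β|1⟩, the Hadamard-basis coefficients are ⟨+|ψ⟩ = (α + β)/√2 and ⟨−|ψ⟩ = (α − β)/√2.
Here α = 1/2, β = (-0.8051 - 0.3191i): (α + β)/√2 = (-0.2157 - 0.2256i), (α − β)/√2 = (0.9228 + 0.2256i).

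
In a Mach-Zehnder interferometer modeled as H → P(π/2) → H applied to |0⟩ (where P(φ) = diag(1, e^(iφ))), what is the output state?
(1/2 + (1/2)i)|0⟩ + (1/2 - (1/2)i)|1⟩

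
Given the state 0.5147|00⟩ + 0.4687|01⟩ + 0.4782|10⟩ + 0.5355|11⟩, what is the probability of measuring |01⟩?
0.2197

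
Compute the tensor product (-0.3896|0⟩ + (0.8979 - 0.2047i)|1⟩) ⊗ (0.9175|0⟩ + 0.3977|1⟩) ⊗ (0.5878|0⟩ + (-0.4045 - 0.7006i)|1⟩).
-0.2101|000⟩ + (0.1446 + 0.2504i)|001⟩ - 0.09108|010⟩ + (0.06267 + 0.1086i)|011⟩ + (0.4842 - 0.1104i)|100⟩ + (-0.4648 - 0.5012i)|101⟩ + (0.2099 - 0.04785i)|110⟩ + (-0.2015 - 0.2173i)|111⟩

amp(|b₁b₂…⟩) = product of the factor amplitudes for bits b₁, b₂, …; only kets whose every factor amplitude is nonzero survive.
|000⟩: (-0.3896)(0.9175)(0.5878) = -0.2101
|001⟩: (-0.3896)(0.9175)(-0.4045 - 0.7006i) = (0.1446 + 0.2504i)
|010⟩: (-0.3896)(0.3977)(0.5878) = -0.09108
|011⟩: (-0.3896)(0.3977)(-0.4045 - 0.7006i) = (0.06267 + 0.1086i)
|100⟩: (0.8979 - 0.2047i)(0.9175)(0.5878) = (0.4842 - 0.1104i)
|101⟩: (0.8979 - 0.2047i)(0.9175)(-0.4045 - 0.7006i) = (-0.4648 - 0.5012i)
|110⟩: (0.8979 - 0.2047i)(0.3977)(0.5878) = (0.2099 - 0.04785i)
|111⟩: (0.8979 - 0.2047i)(0.3977)(-0.4045 - 0.7006i) = (-0.2015 - 0.2173i)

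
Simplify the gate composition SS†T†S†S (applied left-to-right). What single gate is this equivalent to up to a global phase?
T†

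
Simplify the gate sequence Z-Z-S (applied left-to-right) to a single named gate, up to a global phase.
S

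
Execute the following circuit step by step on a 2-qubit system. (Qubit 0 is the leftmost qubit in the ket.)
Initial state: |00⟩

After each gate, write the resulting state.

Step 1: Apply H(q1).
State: 1/√2|00⟩ + 1/√2|01⟩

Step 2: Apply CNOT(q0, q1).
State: 1/√2|00⟩ + 1/√2|01⟩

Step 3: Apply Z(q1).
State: 1/√2|00⟩ - 1/√2|01⟩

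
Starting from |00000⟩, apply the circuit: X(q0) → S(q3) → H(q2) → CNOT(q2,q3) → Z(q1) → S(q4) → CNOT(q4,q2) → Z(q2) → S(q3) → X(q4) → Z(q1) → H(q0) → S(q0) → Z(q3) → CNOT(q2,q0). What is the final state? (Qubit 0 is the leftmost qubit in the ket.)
1/2|00001⟩ + 1/2|00111⟩ - (1/2)i|10001⟩ + (1/2)i|10111⟩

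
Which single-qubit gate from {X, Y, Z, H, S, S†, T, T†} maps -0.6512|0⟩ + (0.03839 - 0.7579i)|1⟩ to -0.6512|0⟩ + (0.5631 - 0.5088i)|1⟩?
T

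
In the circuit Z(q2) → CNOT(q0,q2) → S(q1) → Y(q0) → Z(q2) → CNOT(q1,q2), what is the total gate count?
6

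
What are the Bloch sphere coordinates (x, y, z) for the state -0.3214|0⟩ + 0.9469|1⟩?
(-0.6087, 0, -0.7933)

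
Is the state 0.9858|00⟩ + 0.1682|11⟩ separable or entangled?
Entangled

Writing the state as a|00⟩ + b|01⟩ + c|10⟩ + d|11⟩, it is a product state iff ad − bc = 0.
Here (a, b, c, d) = (0.9858, 0, 0, 0.1682): ad − bc = (0.9858)(0.1682) − (0)(0) = 0.1658 ≠ 0, so the state is entangled.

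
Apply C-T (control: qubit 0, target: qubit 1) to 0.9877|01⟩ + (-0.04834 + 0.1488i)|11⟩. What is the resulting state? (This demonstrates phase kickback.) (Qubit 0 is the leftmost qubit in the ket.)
0.9877|01⟩ + (-0.1394 + 0.07104i)|11⟩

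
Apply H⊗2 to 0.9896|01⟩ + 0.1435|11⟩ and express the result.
0.5666|00⟩ - 0.5666|01⟩ + 0.4231|10⟩ - 0.4231|11⟩

H⊗2 gives amp(|y⟩) = (1/2) Σ_x (−1)^(x·y) amp(|x⟩), where x·y is the number of positions in which both x and y have a 1.
|00⟩: (0.9896 + 0.1435)/2 = 0.5666
|01⟩: (-0.9896 - 0.1435)/2 = -0.5666
|10⟩: (0.9896 - 0.1435)/2 = 0.4231
|11⟩: (-0.9896 + 0.1435)/2 = -0.4231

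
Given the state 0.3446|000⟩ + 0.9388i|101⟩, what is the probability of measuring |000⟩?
0.1187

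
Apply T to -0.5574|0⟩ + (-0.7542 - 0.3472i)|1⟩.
-0.5574|0⟩ + (-0.2878 - 0.7788i)|1⟩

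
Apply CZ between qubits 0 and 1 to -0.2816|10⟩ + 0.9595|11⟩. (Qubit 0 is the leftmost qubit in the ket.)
-0.2816|10⟩ - 0.9595|11⟩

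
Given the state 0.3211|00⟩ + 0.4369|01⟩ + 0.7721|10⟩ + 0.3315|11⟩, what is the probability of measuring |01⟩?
0.1909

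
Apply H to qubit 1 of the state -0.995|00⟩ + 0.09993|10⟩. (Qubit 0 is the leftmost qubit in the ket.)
-0.7036|00⟩ - 0.7036|01⟩ + 0.07066|10⟩ + 0.07066|11⟩

H on qubit 1 mixes each pair of kets that differ only in qubit 1: amplitudes (a, b) of (|…0…⟩, |…1…⟩) become ((a + b)/√2, (a − b)/√2). Kets absent from the input have amplitude 0.
(|00⟩, |01⟩): (a, b) = (-0.995, 0) → (-0.7036, -0.7036)
(|10⟩, |11⟩): (a, b) = (0.09993, 0) → (0.07066, 0.07066)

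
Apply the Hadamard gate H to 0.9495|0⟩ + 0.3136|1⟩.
0.8931|0⟩ + 0.4496|1⟩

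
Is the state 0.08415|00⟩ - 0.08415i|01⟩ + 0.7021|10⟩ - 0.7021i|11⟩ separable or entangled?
Separable

Writing the state as a|00⟩ + b|01⟩ + c|10⟩ + d|11⟩, it is a product state iff ad − bc = 0.
Here (a, b, c, d) = (0.08415, -0.08415i, 0.7021, -0.7021i): ad − bc = (0.08415)(-0.7021i) − (-0.08415i)(0.7021) = 0, so the state is separable.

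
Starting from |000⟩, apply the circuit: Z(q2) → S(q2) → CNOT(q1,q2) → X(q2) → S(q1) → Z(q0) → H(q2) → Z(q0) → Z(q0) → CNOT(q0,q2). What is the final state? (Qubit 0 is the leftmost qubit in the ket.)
1/√2|000⟩ - 1/√2|001⟩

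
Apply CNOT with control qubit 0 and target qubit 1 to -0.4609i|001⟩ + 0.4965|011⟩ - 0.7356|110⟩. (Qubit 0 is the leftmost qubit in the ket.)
-0.4609i|001⟩ + 0.4965|011⟩ - 0.7356|100⟩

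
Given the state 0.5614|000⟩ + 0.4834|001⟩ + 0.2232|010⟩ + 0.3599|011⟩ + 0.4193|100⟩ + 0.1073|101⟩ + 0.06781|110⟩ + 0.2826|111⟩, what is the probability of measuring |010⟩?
0.04982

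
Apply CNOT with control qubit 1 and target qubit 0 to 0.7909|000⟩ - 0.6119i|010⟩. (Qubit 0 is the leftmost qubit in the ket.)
0.7909|000⟩ - 0.6119i|110⟩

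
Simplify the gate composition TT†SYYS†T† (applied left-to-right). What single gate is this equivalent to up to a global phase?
T†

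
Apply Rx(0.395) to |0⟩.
0.9806|0⟩ - 0.1962i|1⟩

Rx(0.395) = [[cos(θ/2), −i·sin(θ/2)], [−i·sin(θ/2), cos(θ/2)]]; θ = 0.395, cos(θ/2) ≈ 0.98056, sin(θ/2) ≈ 0.196219.
With a = amp(|0⟩) = 1 and b = amp(|1⟩) = 0:
new amp(|0⟩) = (0.98056)·a + (-0.196219i)·b = 0.9806
new amp(|1⟩) = (-0.196219i)·a + (0.98056)·b = -0.1962i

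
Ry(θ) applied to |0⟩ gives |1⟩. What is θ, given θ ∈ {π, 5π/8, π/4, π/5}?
π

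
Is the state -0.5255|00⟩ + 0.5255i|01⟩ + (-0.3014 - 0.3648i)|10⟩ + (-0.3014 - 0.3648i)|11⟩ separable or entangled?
Entangled

Writing the state as a|00⟩ + b|01⟩ + c|10⟩ + d|11⟩, it is a product state iff ad − bc = 0.
Here (a, b, c, d) = (-0.5255, 0.5255i, (-0.3014 - 0.3648i), (-0.3014 - 0.3648i)): ad − bc = (-0.5255)(-0.3014 - 0.3648i) − (0.5255i)(-0.3014 - 0.3648i) = (-0.03332 + 0.3501i) ≠ 0, so the state is entangled.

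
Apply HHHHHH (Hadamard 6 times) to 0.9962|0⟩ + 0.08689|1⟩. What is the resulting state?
0.9962|0⟩ + 0.08689|1⟩

H² = I, so an even number of Hadamards cancels: H^6 = I and the state is unchanged.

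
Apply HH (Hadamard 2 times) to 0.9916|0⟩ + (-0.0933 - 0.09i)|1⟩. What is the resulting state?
0.9916|0⟩ + (-0.0933 - 0.09i)|1⟩

H² = I, so an even number of Hadamards cancels: H^2 = I and the state is unchanged.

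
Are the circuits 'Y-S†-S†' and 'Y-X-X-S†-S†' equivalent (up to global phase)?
Yes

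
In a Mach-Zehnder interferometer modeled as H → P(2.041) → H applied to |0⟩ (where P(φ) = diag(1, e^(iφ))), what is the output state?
(0.2735 + 0.4457i)|0⟩ + (0.7265 - 0.4457i)|1⟩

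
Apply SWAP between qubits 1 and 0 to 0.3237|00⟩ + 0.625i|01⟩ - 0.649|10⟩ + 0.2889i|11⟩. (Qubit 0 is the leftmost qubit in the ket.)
0.3237|00⟩ - 0.649|01⟩ + 0.625i|10⟩ + 0.2889i|11⟩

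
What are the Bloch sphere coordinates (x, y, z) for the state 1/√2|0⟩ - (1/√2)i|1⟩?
(0, -1, 0)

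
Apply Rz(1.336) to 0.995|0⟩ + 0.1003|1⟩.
(0.7811 - 0.6163i)|0⟩ + (0.07874 + 0.06213i)|1⟩

Rz(1.336) = [[e^(−iθ/2), 0], [0, e^(iθ/2)]] with e^(±iθ/2) = cos(θ/2) ± i·sin(θ/2); θ = 1.336, cos(θ/2) ≈ 0.785062, sin(θ/2) ≈ 0.619417.
With a = amp(|0⟩) = 0.995 and b = amp(|1⟩) = 0.1003:
new amp(|0⟩) = (0.785062 - 0.619417i)·a = (0.7811 - 0.6163i)
new amp(|1⟩) = (0.785062 + 0.619417i)·b = (0.07874 + 0.06213i)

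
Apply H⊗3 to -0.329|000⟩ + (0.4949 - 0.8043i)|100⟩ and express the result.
(0.05865 - 0.2844i)|000⟩ + (0.05865 - 0.2844i)|001⟩ + (0.05865 - 0.2844i)|010⟩ + (0.05865 - 0.2844i)|011⟩ + (-0.2913 + 0.2844i)|100⟩ + (-0.2913 + 0.2844i)|101⟩ + (-0.2913 + 0.2844i)|110⟩ + (-0.2913 + 0.2844i)|111⟩

H⊗3 gives amp(|y⟩) = (1/2√2) Σ_x (−1)^(x·y) amp(|x⟩), where x·y is the number of positions in which both x and y have a 1.
|000⟩: (-0.329 + (0.4949 - 0.8043i))/(2√2) = (0.05865 - 0.2844i)
|001⟩: (-0.329 + (0.4949 - 0.8043i))/(2√2) = (0.05865 - 0.2844i)
|010⟩: (-0.329 + (0.4949 - 0.8043i))/(2√2) = (0.05865 - 0.2844i)
|011⟩: (-0.329 + (0.4949 - 0.8043i))/(2√2) = (0.05865 - 0.2844i)
|100⟩: (-0.329 - (0.4949 - 0.8043i))/(2√2) = (-0.2913 + 0.2844i)
|101⟩: (-0.329 - (0.4949 - 0.8043i))/(2√2) = (-0.2913 + 0.2844i)
|110⟩: (-0.329 - (0.4949 - 0.8043i))/(2√2) = (-0.2913 + 0.2844i)
|111⟩: (-0.329 - (0.4949 - 0.8043i))/(2√2) = (-0.2913 + 0.2844i)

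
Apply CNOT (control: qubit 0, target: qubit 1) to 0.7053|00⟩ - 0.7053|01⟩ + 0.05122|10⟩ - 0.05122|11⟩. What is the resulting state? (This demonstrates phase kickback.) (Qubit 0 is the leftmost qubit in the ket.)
0.7053|00⟩ - 0.7053|01⟩ - 0.05122|10⟩ + 0.05122|11⟩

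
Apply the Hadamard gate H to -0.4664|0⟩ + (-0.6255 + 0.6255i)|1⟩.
(-0.7721 + 0.4423i)|0⟩ + (0.1125 - 0.4423i)|1⟩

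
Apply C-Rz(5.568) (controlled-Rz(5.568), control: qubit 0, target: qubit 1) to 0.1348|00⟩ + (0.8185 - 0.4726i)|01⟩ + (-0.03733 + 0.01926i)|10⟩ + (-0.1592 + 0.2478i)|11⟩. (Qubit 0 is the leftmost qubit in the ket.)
0.1348|00⟩ + (0.8185 - 0.4726i)|01⟩ + (0.04171 - 0.004975i)|10⟩ + (0.06239 - 0.2878i)|11⟩

C-Rz(5.568) leaves the control-|0⟩ kets |00⟩, |01⟩ unchanged and applies Rz(5.568) to qubit 1 on the control-|1⟩ pair (|10⟩, |11⟩).
Rz(5.568) = [[e^(−iθ/2), 0], [0, e^(iθ/2)]] with e^(±iθ/2) = cos(θ/2) ± i·sin(θ/2); θ = 5.568, cos(θ/2) ≈ -0.936742, sin(θ/2) ≈ 0.35002.
With a = amp(|10⟩) = (-0.03733 + 0.01926i) and b = amp(|11⟩) = (-0.1592 + 0.2478i):
new amp(|10⟩) = (-0.936742 - 0.35002i)·a = (0.04171 - 0.004975i)
new amp(|11⟩) = (-0.936742 + 0.35002i)·b = (0.06239 - 0.2878i)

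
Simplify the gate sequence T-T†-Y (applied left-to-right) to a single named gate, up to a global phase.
Y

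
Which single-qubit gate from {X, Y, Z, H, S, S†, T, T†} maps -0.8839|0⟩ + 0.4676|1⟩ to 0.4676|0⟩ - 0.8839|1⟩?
X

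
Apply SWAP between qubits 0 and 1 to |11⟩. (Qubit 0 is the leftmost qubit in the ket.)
|11⟩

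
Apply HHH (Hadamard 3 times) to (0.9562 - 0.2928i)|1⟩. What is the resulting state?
(0.6761 - 0.207i)|0⟩ + (-0.6761 + 0.207i)|1⟩

H² = I, so H^3 = H: a single Hadamard. With (a, b) = (0, (0.9562 - 0.2928i)), H gives ((a + b)/√2, (a − b)/√2) = ((0.6761 - 0.207i), (-0.6761 + 0.207i)).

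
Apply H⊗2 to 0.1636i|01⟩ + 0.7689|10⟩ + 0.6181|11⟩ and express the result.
(0.6935 + 0.0818i)|00⟩ + (0.0754 - 0.0818i)|01⟩ + (-0.6935 + 0.0818i)|10⟩ + (-0.0754 - 0.0818i)|11⟩

H⊗2 gives amp(|y⟩) = (1/2) Σ_x (−1)^(x·y) amp(|x⟩), where x·y is the number of positions in which both x and y have a 1.
|00⟩: (0.1636i + 0.7689 + 0.6181)/2 = (0.6935 + 0.0818i)
|01⟩: (-0.1636i + 0.7689 - 0.6181)/2 = (0.0754 - 0.0818i)
|10⟩: (0.1636i - 0.7689 - 0.6181)/2 = (-0.6935 + 0.0818i)
|11⟩: (-0.1636i - 0.7689 + 0.6181)/2 = (-0.0754 - 0.0818i)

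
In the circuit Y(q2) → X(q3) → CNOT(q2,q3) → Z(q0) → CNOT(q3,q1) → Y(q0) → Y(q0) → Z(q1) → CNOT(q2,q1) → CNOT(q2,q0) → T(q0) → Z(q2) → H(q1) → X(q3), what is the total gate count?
14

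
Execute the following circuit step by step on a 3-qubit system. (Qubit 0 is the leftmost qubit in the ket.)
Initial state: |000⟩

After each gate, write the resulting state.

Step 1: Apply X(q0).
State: |100⟩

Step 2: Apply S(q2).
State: |100⟩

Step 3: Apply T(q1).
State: |100⟩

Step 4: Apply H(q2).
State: 1/√2|100⟩ + 1/√2|101⟩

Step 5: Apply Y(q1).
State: (1/√2)i|110⟩ + (1/√2)i|111⟩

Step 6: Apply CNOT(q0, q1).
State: (1/√2)i|100⟩ + (1/√2)i|101⟩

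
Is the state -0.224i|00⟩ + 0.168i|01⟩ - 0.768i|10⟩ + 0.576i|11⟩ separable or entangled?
Separable

Writing the state as a|00⟩ + b|01⟩ + c|10⟩ + d|11⟩, it is a product state iff ad − bc = 0.
Here (a, b, c, d) = (-0.224i, 0.168i, -0.768i, 0.576i): ad − bc = (-0.224i)(0.576i) − (0.168i)(-0.768i) = 0, so the state is separable.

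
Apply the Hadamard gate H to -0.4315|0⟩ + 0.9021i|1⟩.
(-0.3051 + 0.6379i)|0⟩ + (-0.3051 - 0.6379i)|1⟩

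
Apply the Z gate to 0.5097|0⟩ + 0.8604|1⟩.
0.5097|0⟩ - 0.8604|1⟩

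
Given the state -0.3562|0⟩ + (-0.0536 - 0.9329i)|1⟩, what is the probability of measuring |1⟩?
0.8732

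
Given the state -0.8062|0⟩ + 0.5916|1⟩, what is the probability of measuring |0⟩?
0.65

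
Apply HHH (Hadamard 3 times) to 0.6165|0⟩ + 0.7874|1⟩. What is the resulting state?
0.9927|0⟩ - 0.1208|1⟩

H² = I, so H^3 = H: a single Hadamard. With (a, b) = (0.6165, 0.7874), H gives ((a + b)/√2, (a − b)/√2) = (0.9927, -0.1208).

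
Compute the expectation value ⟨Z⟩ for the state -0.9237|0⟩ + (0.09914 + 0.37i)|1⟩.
0.7065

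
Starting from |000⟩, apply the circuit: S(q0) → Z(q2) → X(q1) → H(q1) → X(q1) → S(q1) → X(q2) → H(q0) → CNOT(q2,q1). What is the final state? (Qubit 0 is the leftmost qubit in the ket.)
(1/2)i|001⟩ - 1/2|011⟩ + (1/2)i|101⟩ - 1/2|111⟩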